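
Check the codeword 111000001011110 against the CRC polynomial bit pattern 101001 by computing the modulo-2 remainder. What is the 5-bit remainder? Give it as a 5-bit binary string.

00100

Modulo-2 division of 111000001011110 by 101001:
  pos 0: 111000 XOR 101001 = 010001
  pos 1: 100010 XOR 101001 = 001011
  pos 3: 101101 XOR 101001 = 000100
  pos 6: 100011 XOR 101001 = 001010
  pos 8: 101011 XOR 101001 = 000010
Remainder = 00100 (nonzero — an error is detected).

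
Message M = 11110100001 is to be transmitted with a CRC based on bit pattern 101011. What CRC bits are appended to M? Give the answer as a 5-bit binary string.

01001

Append 5 zeros: 1111010000100000. Divide by 101011 (XOR where the leading bit is 1):
  pos 0: 111101 XOR 101011 = 010110
  pos 1: 101100 XOR 101011 = 000111
  pos 4: 111000 XOR 101011 = 010011
  pos 5: 100111 XOR 101011 = 001100
  pos 7: 110000 XOR 101011 = 011011
  pos 8: 110110 XOR 101011 = 011101
  pos 9: 111010 XOR 101011 = 010001
  pos 10: 100010 XOR 101011 = 001001
Remainder (last 5 bits) = 01001. This is the CRC / FCS.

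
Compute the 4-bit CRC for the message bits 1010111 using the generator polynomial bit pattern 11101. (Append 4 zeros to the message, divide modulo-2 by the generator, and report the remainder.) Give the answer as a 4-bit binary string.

Append 4 zeros: 10101110000. Divide by 11101 (XOR where the leading bit is 1):
  pos 0: 10101 XOR 11101 = 01000
  pos 1: 10001 XOR 11101 = 01100
  pos 2: 11001 XOR 11101 = 00100
  pos 4: 10000 XOR 11101 = 01101
  pos 5: 11010 XOR 11101 = 00111
Remainder (last 4 bits) = 1110. This is the CRC / FCS.

1110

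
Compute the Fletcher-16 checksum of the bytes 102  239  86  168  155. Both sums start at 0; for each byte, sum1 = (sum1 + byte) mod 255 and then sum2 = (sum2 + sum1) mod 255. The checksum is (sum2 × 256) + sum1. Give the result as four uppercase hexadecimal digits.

AFF0

Running sums (mod 255):
  after byte 0 (102): sum1=102, sum2=102
  after byte 1 (239): sum1=86, sum2=188
  after byte 2 (86): sum1=172, sum2=105
  after byte 3 (168): sum1=85, sum2=190
  after byte 4 (155): sum1=240, sum2=175
Checksum = sum2·256 + sum1 = 175·256 + 240 = 45040 = 0xAFF0.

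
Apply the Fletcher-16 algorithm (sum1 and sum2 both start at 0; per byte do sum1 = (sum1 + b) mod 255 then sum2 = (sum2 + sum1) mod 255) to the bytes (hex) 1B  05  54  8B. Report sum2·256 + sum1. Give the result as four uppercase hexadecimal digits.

AF00

Running sums (mod 255):
  after byte 0 (1B): sum1=27, sum2=27
  after byte 1 (05): sum1=32, sum2=59
  after byte 2 (54): sum1=116, sum2=175
  after byte 3 (8B): sum1=0, sum2=175
Checksum = sum2·256 + sum1 = 175·256 + 0 = 44800 = 0xAF00.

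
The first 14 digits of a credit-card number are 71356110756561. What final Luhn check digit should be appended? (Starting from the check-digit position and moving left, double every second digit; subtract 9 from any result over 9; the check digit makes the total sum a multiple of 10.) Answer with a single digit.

5

Partial digits right→left: 1 6 5 6 5 7 0 1 1 6 5 3 1 7
Double every second digit counting from the check-digit position (so the 1st, 3rd, 5th, ... of the partial from the right).
  doubled (with −9 where >9): 2 1 1 0 2 1 2 → sum 9
  kept as-is: 6 6 7 1 6 3 7 → sum 36
Total = 9 + 36 = 45.
Check digit = (10 − (45 mod 10)) mod 10 = 5.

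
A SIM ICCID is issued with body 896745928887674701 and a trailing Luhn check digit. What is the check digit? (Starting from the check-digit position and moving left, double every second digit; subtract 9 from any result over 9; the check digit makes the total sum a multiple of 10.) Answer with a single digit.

4

Partial digits right→left: 1 0 7 4 7 6 7 8 8 8 2 9 5 4 7 6 9 8
Double every second digit counting from the check-digit position (so the 1st, 3rd, 5th, ... of the partial from the right).
  doubled (with −9 where >9): 2 5 5 5 7 4 1 5 9 → sum 43
  kept as-is: 0 4 6 8 8 9 4 6 8 → sum 53
Total = 43 + 53 = 96.
Check digit = (10 − (96 mod 10)) mod 10 = 4.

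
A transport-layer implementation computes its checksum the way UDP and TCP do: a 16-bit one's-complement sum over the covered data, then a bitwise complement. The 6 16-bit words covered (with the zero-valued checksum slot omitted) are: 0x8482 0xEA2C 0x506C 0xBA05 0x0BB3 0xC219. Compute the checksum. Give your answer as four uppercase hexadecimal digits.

B911

One's-complement addition (fold any carry out of bit 15 back into bit 0):
  0x8482 + 0xEA2C = 0x16EAE → wrap carry → 0x6EAF
  0x6EAF + 0x506C = 0x0BF1B
  0xBF1B + 0xBA05 = 0x17920 → wrap carry → 0x7921
  0x7921 + 0x0BB3 = 0x084D4
  0x84D4 + 0xC219 = 0x146ED → wrap carry → 0x46EE
One's-complement sum = 0x46EE.
Checksum = ~0x46EE & 0xFFFF = 0xB911.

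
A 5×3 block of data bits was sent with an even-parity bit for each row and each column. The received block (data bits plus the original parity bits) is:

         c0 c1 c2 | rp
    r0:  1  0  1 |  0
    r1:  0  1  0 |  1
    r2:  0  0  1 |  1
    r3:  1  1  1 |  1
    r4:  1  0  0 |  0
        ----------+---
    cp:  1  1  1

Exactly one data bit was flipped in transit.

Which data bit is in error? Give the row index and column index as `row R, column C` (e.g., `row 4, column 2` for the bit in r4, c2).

Recompute each row's even parity and compare to rp:
  r0: data parity 0, sent rp 0 → ok
  r1: data parity 1, sent rp 1 → ok
  r2: data parity 1, sent rp 1 → ok
  r3: data parity 1, sent rp 1 → ok
  r4: data parity 1, sent rp 0 → mismatch
Recompute each column's even parity and compare to cp:
  c0: data parity 1, sent cp 1 → ok
  c1: data parity 0, sent cp 1 → mismatch
  c2: data parity 1, sent cp 1 → ok
Exactly one row (r4) and one column (c1) fail → the flipped bit is at their intersection.

row 4, column 1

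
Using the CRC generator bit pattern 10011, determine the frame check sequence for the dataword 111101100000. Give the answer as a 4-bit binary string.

0111

Append 4 zeros: 1111011000000000. Divide by 10011 (XOR where the leading bit is 1):
  pos 0: 11110 XOR 10011 = 01101
  pos 1: 11011 XOR 10011 = 01000
  pos 2: 10001 XOR 10011 = 00010
  pos 5: 10000 XOR 10011 = 00011
  pos 8: 11000 XOR 10011 = 01011
  pos 9: 10110 XOR 10011 = 00101
  pos 11: 10100 XOR 10011 = 00111
Remainder (last 4 bits) = 0111. This is the CRC / FCS.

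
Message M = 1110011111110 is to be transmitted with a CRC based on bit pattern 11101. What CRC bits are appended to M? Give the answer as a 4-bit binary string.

Append 4 zeros: 11100111111100000. Divide by 11101 (XOR where the leading bit is 1):
  pos 0: 11100 XOR 11101 = 00001
  pos 4: 11111 XOR 11101 = 00010
  pos 7: 10111 XOR 11101 = 01010
  pos 8: 10100 XOR 11101 = 01001
  pos 9: 10010 XOR 11101 = 01111
  pos 10: 11110 XOR 11101 = 00011
Remainder (last 4 bits) = 1100. This is the CRC / FCS.

1100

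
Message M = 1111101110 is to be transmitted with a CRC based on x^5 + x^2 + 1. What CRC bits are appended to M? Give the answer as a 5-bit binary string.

01010

Append 5 zeros: 111110111000000. Divide by 100101 (XOR where the leading bit is 1):
  pos 0: 111110 XOR 100101 = 011011
  pos 1: 110111 XOR 100101 = 010010
  pos 2: 100101 XOR 100101 = 000000
  pos 8: 100000 XOR 100101 = 000101
Remainder (last 5 bits) = 01010. This is the CRC / FCS.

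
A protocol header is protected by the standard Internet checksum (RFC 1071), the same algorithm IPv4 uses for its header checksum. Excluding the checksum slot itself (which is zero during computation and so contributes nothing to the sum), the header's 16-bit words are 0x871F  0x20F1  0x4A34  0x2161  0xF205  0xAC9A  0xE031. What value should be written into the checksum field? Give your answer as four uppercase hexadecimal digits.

One's-complement addition (fold any carry out of bit 15 back into bit 0):
  0x871F + 0x20F1 = 0x0A810
  0xA810 + 0x4A34 = 0x0F244
  0xF244 + 0x2161 = 0x113A5 → wrap carry → 0x13A6
  0x13A6 + 0xF205 = 0x105AB → wrap carry → 0x05AC
  0x05AC + 0xAC9A = 0x0B246
  0xB246 + 0xE031 = 0x19277 → wrap carry → 0x9278
One's-complement sum = 0x9278.
Checksum = ~0x9278 & 0xFFFF = 0x6D87.

6D87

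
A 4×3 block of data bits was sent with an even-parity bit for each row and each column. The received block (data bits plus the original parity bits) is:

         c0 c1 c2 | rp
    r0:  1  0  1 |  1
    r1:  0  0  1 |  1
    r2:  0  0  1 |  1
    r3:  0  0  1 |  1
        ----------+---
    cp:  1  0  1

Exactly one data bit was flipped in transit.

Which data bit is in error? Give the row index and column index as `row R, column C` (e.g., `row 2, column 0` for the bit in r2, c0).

Recompute each row's even parity and compare to rp:
  r0: data parity 0, sent rp 1 → mismatch
  r1: data parity 1, sent rp 1 → ok
  r2: data parity 1, sent rp 1 → ok
  r3: data parity 1, sent rp 1 → ok
Recompute each column's even parity and compare to cp:
  c0: data parity 1, sent cp 1 → ok
  c1: data parity 0, sent cp 0 → ok
  c2: data parity 0, sent cp 1 → mismatch
Exactly one row (r0) and one column (c2) fail → the flipped bit is at their intersection.

row 0, column 2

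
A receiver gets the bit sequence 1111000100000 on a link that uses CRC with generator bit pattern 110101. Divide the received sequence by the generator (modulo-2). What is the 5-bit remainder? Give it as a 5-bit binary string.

Modulo-2 division of 1111000100000 by 110101:
  pos 0: 111100 XOR 110101 = 001001
  pos 2: 100101 XOR 110101 = 010000
  pos 3: 100000 XOR 110101 = 010101
  pos 4: 101010 XOR 110101 = 011111
  pos 5: 111110 XOR 110101 = 001011
  pos 7: 101100 XOR 110101 = 011001
Remainder = 11001 (nonzero — an error is detected).

11001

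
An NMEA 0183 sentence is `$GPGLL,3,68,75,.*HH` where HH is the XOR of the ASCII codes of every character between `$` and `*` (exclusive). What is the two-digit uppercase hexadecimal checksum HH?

41

XOR the ASCII codes of the payload characters:
  'G' = 0x47 → acc = 0x47
  'P' = 0x50 → acc = 0x17
  'G' = 0x47 → acc = 0x50
  'L' = 0x4C → acc = 0x1C
  'L' = 0x4C → acc = 0x50
  ',' = 0x2C → acc = 0x7C
  '3' = 0x33 → acc = 0x4F
  ',' = 0x2C → acc = 0x63
  '6' = 0x36 → acc = 0x55
  '8' = 0x38 → acc = 0x6D
  ',' = 0x2C → acc = 0x41
  '7' = 0x37 → acc = 0x76
  '5' = 0x35 → acc = 0x43
  ',' = 0x2C → acc = 0x6F
  '.' = 0x2E → acc = 0x41
Checksum = 0x41.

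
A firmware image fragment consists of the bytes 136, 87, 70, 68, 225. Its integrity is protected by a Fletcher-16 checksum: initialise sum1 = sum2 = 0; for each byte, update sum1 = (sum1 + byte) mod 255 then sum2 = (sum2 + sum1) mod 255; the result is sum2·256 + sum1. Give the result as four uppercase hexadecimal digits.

454C

Running sums (mod 255):
  after byte 0 (136): sum1=136, sum2=136
  after byte 1 (87): sum1=223, sum2=104
  after byte 2 (70): sum1=38, sum2=142
  after byte 3 (68): sum1=106, sum2=248
  after byte 4 (225): sum1=76, sum2=69
Checksum = sum2·256 + sum1 = 69·256 + 76 = 17740 = 0x454C.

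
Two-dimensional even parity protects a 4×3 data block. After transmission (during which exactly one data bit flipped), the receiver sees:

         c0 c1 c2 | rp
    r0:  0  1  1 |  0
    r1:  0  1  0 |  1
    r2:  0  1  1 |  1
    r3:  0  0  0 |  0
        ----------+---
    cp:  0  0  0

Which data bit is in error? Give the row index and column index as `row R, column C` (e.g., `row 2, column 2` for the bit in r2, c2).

row 2, column 1

Recompute each row's even parity and compare to rp:
  r0: data parity 0, sent rp 0 → ok
  r1: data parity 1, sent rp 1 → ok
  r2: data parity 0, sent rp 1 → mismatch
  r3: data parity 0, sent rp 0 → ok
Recompute each column's even parity and compare to cp:
  c0: data parity 0, sent cp 0 → ok
  c1: data parity 1, sent cp 0 → mismatch
  c2: data parity 0, sent cp 0 → ok
Exactly one row (r2) and one column (c1) fail → the flipped bit is at their intersection.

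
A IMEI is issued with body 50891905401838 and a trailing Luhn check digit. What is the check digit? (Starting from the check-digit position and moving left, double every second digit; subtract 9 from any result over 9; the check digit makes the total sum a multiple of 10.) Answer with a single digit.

Partial digits right→left: 8 3 8 1 0 4 5 0 9 1 9 8 0 5
Double every second digit counting from the check-digit position (so the 1st, 3rd, 5th, ... of the partial from the right).
  doubled (with −9 where >9): 7 7 0 1 9 9 0 → sum 33
  kept as-is: 3 1 4 0 1 8 5 → sum 22
Total = 33 + 22 = 55.
Check digit = (10 − (55 mod 10)) mod 10 = 5.

5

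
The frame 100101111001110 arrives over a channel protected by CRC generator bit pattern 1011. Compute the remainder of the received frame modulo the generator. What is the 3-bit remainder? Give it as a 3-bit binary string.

Modulo-2 division of 100101111001110 by 1011:
  pos 0: 1001 XOR 1011 = 0010
  pos 2: 1001 XOR 1011 = 0010
  pos 4: 1011 XOR 1011 = 0000
  pos 8: 1001 XOR 1011 = 0010
  pos 10: 1011 XOR 1011 = 0000
Remainder = 000 (zero — the frame passes the CRC check).

000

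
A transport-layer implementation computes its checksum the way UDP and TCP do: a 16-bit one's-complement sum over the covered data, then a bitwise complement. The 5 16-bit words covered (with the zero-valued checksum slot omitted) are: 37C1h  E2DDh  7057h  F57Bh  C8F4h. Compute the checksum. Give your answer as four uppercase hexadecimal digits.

B698

One's-complement addition (fold any carry out of bit 15 back into bit 0):
  0x37C1 + 0xE2DD = 0x11A9E → wrap carry → 0x1A9F
  0x1A9F + 0x7057 = 0x08AF6
  0x8AF6 + 0xF57B = 0x18071 → wrap carry → 0x8072
  0x8072 + 0xC8F4 = 0x14966 → wrap carry → 0x4967
One's-complement sum = 0x4967.
Checksum = ~0x4967 & 0xFFFF = 0xB698.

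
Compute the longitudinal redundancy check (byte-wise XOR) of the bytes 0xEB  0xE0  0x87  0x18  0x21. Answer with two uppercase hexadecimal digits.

XOR the bytes together:
  start with 0xEB
  0xEB ⊕ 0xE0 = 0x0B
  0x0B ⊕ 0x87 = 0x8C
  0x8C ⊕ 0x18 = 0x94
  0x94 ⊕ 0x21 = 0xB5

B5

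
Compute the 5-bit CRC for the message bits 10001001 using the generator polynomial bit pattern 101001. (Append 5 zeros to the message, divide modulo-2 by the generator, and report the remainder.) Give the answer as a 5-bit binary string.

01101

Append 5 zeros: 1000100100000. Divide by 101001 (XOR where the leading bit is 1):
  pos 0: 100010 XOR 101001 = 001011
  pos 2: 101101 XOR 101001 = 000100
  pos 5: 100000 XOR 101001 = 001001
  pos 7: 100100 XOR 101001 = 001101
Remainder (last 5 bits) = 01101. This is the CRC / FCS.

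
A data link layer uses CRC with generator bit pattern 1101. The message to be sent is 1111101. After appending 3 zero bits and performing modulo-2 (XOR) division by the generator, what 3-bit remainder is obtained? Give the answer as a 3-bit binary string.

111

Append 3 zeros: 1111101000. Divide by 1101 (XOR where the leading bit is 1):
  pos 0: 1111 XOR 1101 = 0010
  pos 2: 1010 XOR 1101 = 0111
  pos 3: 1111 XOR 1101 = 0010
  pos 5: 1000 XOR 1101 = 0101
  pos 6: 1010 XOR 1101 = 0111
Remainder (last 3 bits) = 111. This is the CRC / FCS.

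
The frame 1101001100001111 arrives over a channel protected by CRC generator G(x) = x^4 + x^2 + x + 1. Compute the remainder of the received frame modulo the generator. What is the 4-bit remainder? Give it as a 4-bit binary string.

0100

Modulo-2 division of 1101001100001111 by 10111:
  pos 0: 11010 XOR 10111 = 01101
  pos 1: 11010 XOR 10111 = 01101
  pos 2: 11011 XOR 10111 = 01100
  pos 3: 11001 XOR 10111 = 01110
  pos 4: 11100 XOR 10111 = 01011
  pos 5: 10110 XOR 10111 = 00001
  pos 9: 10011 XOR 10111 = 00100
  pos 11: 10011 XOR 10111 = 00100
Remainder = 0100 (nonzero — an error is detected).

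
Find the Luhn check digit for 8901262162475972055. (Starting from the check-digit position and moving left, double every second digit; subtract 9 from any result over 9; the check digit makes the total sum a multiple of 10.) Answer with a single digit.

5

Partial digits right→left: 5 5 0 2 7 9 5 7 4 2 6 1 2 6 2 1 0 9 8
Double every second digit counting from the check-digit position (so the 1st, 3rd, 5th, ... of the partial from the right).
  doubled (with −9 where >9): 1 0 5 1 8 3 4 4 0 7 → sum 33
  kept as-is: 5 2 9 7 2 1 6 1 9 → sum 42
Total = 33 + 42 = 75.
Check digit = (10 − (75 mod 10)) mod 10 = 5.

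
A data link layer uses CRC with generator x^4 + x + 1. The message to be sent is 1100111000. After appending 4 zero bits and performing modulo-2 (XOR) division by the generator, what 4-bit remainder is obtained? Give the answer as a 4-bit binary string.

0110

Append 4 zeros: 11001110000000. Divide by 10011 (XOR where the leading bit is 1):
  pos 0: 11001 XOR 10011 = 01010
  pos 1: 10101 XOR 10011 = 00110
  pos 3: 11010 XOR 10011 = 01001
  pos 4: 10010 XOR 10011 = 00001
  pos 8: 10000 XOR 10011 = 00011
Remainder (last 4 bits) = 0110. This is the CRC / FCS.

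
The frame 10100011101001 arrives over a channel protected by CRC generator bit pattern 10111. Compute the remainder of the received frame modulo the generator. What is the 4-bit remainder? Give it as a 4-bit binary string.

0001

Modulo-2 division of 10100011101001 by 10111:
  pos 0: 10100 XOR 10111 = 00011
  pos 3: 11011 XOR 10111 = 01100
  pos 4: 11001 XOR 10111 = 01110
  pos 5: 11100 XOR 10111 = 01011
  pos 6: 10111 XOR 10111 = 00000
Remainder = 0001 (nonzero — an error is detected).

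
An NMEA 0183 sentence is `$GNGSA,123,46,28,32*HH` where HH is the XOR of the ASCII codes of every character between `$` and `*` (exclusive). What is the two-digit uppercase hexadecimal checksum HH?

65

XOR the ASCII codes of the payload characters:
  'G' = 0x47 → acc = 0x47
  'N' = 0x4E → acc = 0x09
  'G' = 0x47 → acc = 0x4E
  'S' = 0x53 → acc = 0x1D
  'A' = 0x41 → acc = 0x5C
  ',' = 0x2C → acc = 0x70
  '1' = 0x31 → acc = 0x41
  '2' = 0x32 → acc = 0x73
  '3' = 0x33 → acc = 0x40
  ',' = 0x2C → acc = 0x6C
  '4' = 0x34 → acc = 0x58
  '6' = 0x36 → acc = 0x6E
  ',' = 0x2C → acc = 0x42
  '2' = 0x32 → acc = 0x70
  '8' = 0x38 → acc = 0x48
  ',' = 0x2C → acc = 0x64
  '3' = 0x33 → acc = 0x57
  '2' = 0x32 → acc = 0x65
Checksum = 0x65.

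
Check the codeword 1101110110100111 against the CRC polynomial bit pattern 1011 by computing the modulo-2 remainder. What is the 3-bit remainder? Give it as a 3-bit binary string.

Modulo-2 division of 1101110110100111 by 1011:
  pos 0: 1101 XOR 1011 = 0110
  pos 1: 1101 XOR 1011 = 0110
  pos 2: 1101 XOR 1011 = 0110
  pos 3: 1100 XOR 1011 = 0111
  pos 4: 1111 XOR 1011 = 0100
  pos 5: 1001 XOR 1011 = 0010
  pos 7: 1001 XOR 1011 = 0010
  pos 9: 1000 XOR 1011 = 0011
  pos 11: 1111 XOR 1011 = 0100
  pos 12: 1001 XOR 1011 = 0010
Remainder = 010 (nonzero — an error is detected).

010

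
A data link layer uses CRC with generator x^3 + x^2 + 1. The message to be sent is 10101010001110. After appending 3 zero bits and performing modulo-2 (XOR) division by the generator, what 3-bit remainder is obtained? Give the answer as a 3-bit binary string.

Append 3 zeros: 10101010001110000. Divide by 1101 (XOR where the leading bit is 1):
  pos 0: 1010 XOR 1101 = 0111
  pos 1: 1111 XOR 1101 = 0010
  pos 3: 1001 XOR 1101 = 0100
  pos 4: 1000 XOR 1101 = 0101
  pos 5: 1010 XOR 1101 = 0111
  pos 6: 1110 XOR 1101 = 0011
  pos 8: 1111 XOR 1101 = 0010
  pos 10: 1010 XOR 1101 = 0111
  pos 11: 1110 XOR 1101 = 0011
  pos 13: 1100 XOR 1101 = 0001
Remainder (last 3 bits) = 001. This is the CRC / FCS.

001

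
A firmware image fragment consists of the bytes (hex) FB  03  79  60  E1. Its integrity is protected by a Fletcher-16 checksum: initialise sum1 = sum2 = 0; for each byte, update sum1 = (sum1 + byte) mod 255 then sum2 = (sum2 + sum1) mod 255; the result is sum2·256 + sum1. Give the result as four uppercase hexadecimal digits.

07BA

Running sums (mod 255):
  after byte 0 (FB): sum1=251, sum2=251
  after byte 1 (03): sum1=254, sum2=250
  after byte 2 (79): sum1=120, sum2=115
  after byte 3 (60): sum1=216, sum2=76
  after byte 4 (E1): sum1=186, sum2=7
Checksum = sum2·256 + sum1 = 7·256 + 186 = 1978 = 0x07BA.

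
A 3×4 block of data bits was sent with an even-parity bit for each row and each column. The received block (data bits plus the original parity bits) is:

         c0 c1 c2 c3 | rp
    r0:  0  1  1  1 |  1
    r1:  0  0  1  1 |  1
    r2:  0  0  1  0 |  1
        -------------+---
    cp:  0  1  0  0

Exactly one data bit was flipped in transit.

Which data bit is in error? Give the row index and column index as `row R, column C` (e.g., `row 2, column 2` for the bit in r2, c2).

row 1, column 2

Recompute each row's even parity and compare to rp:
  r0: data parity 1, sent rp 1 → ok
  r1: data parity 0, sent rp 1 → mismatch
  r2: data parity 1, sent rp 1 → ok
Recompute each column's even parity and compare to cp:
  c0: data parity 0, sent cp 0 → ok
  c1: data parity 1, sent cp 1 → ok
  c2: data parity 1, sent cp 0 → mismatch
  c3: data parity 0, sent cp 0 → ok
Exactly one row (r1) and one column (c2) fail → the flipped bit is at their intersection.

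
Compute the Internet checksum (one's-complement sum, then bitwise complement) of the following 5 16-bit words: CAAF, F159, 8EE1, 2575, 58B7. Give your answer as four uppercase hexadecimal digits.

36E8

One's-complement addition (fold any carry out of bit 15 back into bit 0):
  0xCAAF + 0xF159 = 0x1BC08 → wrap carry → 0xBC09
  0xBC09 + 0x8EE1 = 0x14AEA → wrap carry → 0x4AEB
  0x4AEB + 0x2575 = 0x07060
  0x7060 + 0x58B7 = 0x0C917
One's-complement sum = 0xC917.
Checksum = ~0xC917 & 0xFFFF = 0x36E8.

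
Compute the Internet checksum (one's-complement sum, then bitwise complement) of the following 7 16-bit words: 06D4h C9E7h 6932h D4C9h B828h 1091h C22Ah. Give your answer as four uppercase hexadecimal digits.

One's-complement addition (fold any carry out of bit 15 back into bit 0):
  0x06D4 + 0xC9E7 = 0x0D0BB
  0xD0BB + 0x6932 = 0x139ED → wrap carry → 0x39EE
  0x39EE + 0xD4C9 = 0x10EB7 → wrap carry → 0x0EB8
  0x0EB8 + 0xB828 = 0x0C6E0
  0xC6E0 + 0x1091 = 0x0D771
  0xD771 + 0xC22A = 0x1999B → wrap carry → 0x999C
One's-complement sum = 0x999C.
Checksum = ~0x999C & 0xFFFF = 0x6663.

6663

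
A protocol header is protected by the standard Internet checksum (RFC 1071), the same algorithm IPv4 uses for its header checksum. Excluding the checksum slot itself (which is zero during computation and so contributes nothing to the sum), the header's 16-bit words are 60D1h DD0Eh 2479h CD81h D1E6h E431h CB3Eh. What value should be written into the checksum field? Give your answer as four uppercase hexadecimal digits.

4ECD

One's-complement addition (fold any carry out of bit 15 back into bit 0):
  0x60D1 + 0xDD0E = 0x13DDF → wrap carry → 0x3DE0
  0x3DE0 + 0x2479 = 0x06259
  0x6259 + 0xCD81 = 0x12FDA → wrap carry → 0x2FDB
  0x2FDB + 0xD1E6 = 0x101C1 → wrap carry → 0x01C2
  0x01C2 + 0xE431 = 0x0E5F3
  0xE5F3 + 0xCB3E = 0x1B131 → wrap carry → 0xB132
One's-complement sum = 0xB132.
Checksum = ~0xB132 & 0xFFFF = 0x4ECD.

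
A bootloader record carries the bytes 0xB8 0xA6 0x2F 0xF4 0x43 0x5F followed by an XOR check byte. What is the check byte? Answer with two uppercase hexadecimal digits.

XOR the bytes together:
  start with 0xB8
  0xB8 ⊕ 0xA6 = 0x1E
  0x1E ⊕ 0x2F = 0x31
  0x31 ⊕ 0xF4 = 0xC5
  0xC5 ⊕ 0x43 = 0x86
  0x86 ⊕ 0x5F = 0xD9

D9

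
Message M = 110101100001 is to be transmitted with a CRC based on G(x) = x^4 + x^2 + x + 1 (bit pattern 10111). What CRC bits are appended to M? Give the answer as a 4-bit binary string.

0110

Append 4 zeros: 1101011000010000. Divide by 10111 (XOR where the leading bit is 1):
  pos 0: 11010 XOR 10111 = 01101
  pos 1: 11011 XOR 10111 = 01100
  pos 2: 11001 XOR 10111 = 01110
  pos 3: 11100 XOR 10111 = 01011
  pos 4: 10110 XOR 10111 = 00001
  pos 8: 10010 XOR 10111 = 00101
  pos 10: 10100 XOR 10111 = 00011
Remainder (last 4 bits) = 0110. This is the CRC / FCS.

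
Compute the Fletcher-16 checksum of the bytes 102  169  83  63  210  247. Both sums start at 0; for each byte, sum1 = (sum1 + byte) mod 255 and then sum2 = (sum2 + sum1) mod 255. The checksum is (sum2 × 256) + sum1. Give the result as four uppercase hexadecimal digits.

Running sums (mod 255):
  after byte 0 (102): sum1=102, sum2=102
  after byte 1 (169): sum1=16, sum2=118
  after byte 2 (83): sum1=99, sum2=217
  after byte 3 (63): sum1=162, sum2=124
  after byte 4 (210): sum1=117, sum2=241
  after byte 5 (247): sum1=109, sum2=95
Checksum = sum2·256 + sum1 = 95·256 + 109 = 24429 = 0x5F6D.

5F6D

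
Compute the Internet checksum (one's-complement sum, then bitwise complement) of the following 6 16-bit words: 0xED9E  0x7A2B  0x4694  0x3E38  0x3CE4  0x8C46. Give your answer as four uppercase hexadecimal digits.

4A3E

One's-complement addition (fold any carry out of bit 15 back into bit 0):
  0xED9E + 0x7A2B = 0x167C9 → wrap carry → 0x67CA
  0x67CA + 0x4694 = 0x0AE5E
  0xAE5E + 0x3E38 = 0x0EC96
  0xEC96 + 0x3CE4 = 0x1297A → wrap carry → 0x297B
  0x297B + 0x8C46 = 0x0B5C1
One's-complement sum = 0xB5C1.
Checksum = ~0xB5C1 & 0xFFFF = 0x4A3E.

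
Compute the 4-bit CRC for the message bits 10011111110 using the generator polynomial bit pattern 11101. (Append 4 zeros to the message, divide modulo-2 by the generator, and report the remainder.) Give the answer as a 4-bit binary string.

1010

Append 4 zeros: 100111111100000. Divide by 11101 (XOR where the leading bit is 1):
  pos 0: 10011 XOR 11101 = 01110
  pos 1: 11101 XOR 11101 = 00000
  pos 6: 11110 XOR 11101 = 00011
  pos 9: 11000 XOR 11101 = 00101
Remainder (last 4 bits) = 1010. This is the CRC / FCS.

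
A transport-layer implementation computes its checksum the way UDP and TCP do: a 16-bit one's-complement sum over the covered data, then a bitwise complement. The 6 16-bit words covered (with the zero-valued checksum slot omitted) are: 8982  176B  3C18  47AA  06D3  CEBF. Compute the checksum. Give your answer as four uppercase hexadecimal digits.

One's-complement addition (fold any carry out of bit 15 back into bit 0):
  0x8982 + 0x176B = 0x0A0ED
  0xA0ED + 0x3C18 = 0x0DD05
  0xDD05 + 0x47AA = 0x124AF → wrap carry → 0x24B0
  0x24B0 + 0x06D3 = 0x02B83
  0x2B83 + 0xCEBF = 0x0FA42
One's-complement sum = 0xFA42.
Checksum = ~0xFA42 & 0xFFFF = 0x05BD.

05BD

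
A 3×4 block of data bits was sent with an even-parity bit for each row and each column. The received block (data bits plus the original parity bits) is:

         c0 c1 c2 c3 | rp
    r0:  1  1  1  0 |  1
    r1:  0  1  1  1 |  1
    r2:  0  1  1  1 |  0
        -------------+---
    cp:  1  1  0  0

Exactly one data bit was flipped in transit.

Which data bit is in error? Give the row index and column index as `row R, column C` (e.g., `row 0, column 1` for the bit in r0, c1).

Recompute each row's even parity and compare to rp:
  r0: data parity 1, sent rp 1 → ok
  r1: data parity 1, sent rp 1 → ok
  r2: data parity 1, sent rp 0 → mismatch
Recompute each column's even parity and compare to cp:
  c0: data parity 1, sent cp 1 → ok
  c1: data parity 1, sent cp 1 → ok
  c2: data parity 1, sent cp 0 → mismatch
  c3: data parity 0, sent cp 0 → ok
Exactly one row (r2) and one column (c2) fail → the flipped bit is at their intersection.

row 2, column 2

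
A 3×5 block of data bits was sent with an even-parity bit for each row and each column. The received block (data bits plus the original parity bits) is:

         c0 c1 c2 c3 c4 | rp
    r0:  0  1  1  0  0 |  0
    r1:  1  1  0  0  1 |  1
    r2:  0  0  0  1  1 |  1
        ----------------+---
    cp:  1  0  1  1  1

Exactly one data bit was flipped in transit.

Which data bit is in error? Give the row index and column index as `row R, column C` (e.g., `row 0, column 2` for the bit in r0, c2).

row 2, column 4

Recompute each row's even parity and compare to rp:
  r0: data parity 0, sent rp 0 → ok
  r1: data parity 1, sent rp 1 → ok
  r2: data parity 0, sent rp 1 → mismatch
Recompute each column's even parity and compare to cp:
  c0: data parity 1, sent cp 1 → ok
  c1: data parity 0, sent cp 0 → ok
  c2: data parity 1, sent cp 1 → ok
  c3: data parity 1, sent cp 1 → ok
  c4: data parity 0, sent cp 1 → mismatch
Exactly one row (r2) and one column (c4) fail → the flipped bit is at their intersection.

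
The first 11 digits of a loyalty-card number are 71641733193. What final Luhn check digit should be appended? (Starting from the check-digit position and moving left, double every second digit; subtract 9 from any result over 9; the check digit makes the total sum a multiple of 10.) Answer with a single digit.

2

Partial digits right→left: 3 9 1 3 3 7 1 4 6 1 7
Double every second digit counting from the check-digit position (so the 1st, 3rd, 5th, ... of the partial from the right).
  doubled (with −9 where >9): 6 2 6 2 3 5 → sum 24
  kept as-is: 9 3 7 4 1 → sum 24
Total = 24 + 24 = 48.
Check digit = (10 − (48 mod 10)) mod 10 = 2.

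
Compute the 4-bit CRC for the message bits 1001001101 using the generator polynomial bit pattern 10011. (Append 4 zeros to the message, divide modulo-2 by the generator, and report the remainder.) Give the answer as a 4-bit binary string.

1110

Append 4 zeros: 10010011010000. Divide by 10011 (XOR where the leading bit is 1):
  pos 0: 10010 XOR 10011 = 00001
  pos 4: 10110 XOR 10011 = 00101
  pos 6: 10110 XOR 10011 = 00101
  pos 8: 10100 XOR 10011 = 00111
Remainder (last 4 bits) = 1110. This is the CRC / FCS.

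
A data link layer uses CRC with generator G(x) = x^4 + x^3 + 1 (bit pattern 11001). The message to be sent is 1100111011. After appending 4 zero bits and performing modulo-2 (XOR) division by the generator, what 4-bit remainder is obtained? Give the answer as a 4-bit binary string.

1011

Append 4 zeros: 11001110110000. Divide by 11001 (XOR where the leading bit is 1):
  pos 0: 11001 XOR 11001 = 00000
  pos 5: 11011 XOR 11001 = 00010
  pos 8: 10000 XOR 11001 = 01001
  pos 9: 10010 XOR 11001 = 01011
Remainder (last 4 bits) = 1011. This is the CRC / FCS.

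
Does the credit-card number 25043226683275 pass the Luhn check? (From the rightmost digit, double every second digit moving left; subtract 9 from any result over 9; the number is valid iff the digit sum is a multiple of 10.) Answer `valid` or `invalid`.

From the right, keep odd positions and double even positions (subtract 9 from any doubled value over 9):
  doubled (positions 2,4,...): 5 6 3 4 6 0 4 → sum 28
  kept (positions 1,3,...): 5 2 8 6 2 4 5 → sum 32
Total = 60.
60 mod 10 = 0, so the number is valid.

valid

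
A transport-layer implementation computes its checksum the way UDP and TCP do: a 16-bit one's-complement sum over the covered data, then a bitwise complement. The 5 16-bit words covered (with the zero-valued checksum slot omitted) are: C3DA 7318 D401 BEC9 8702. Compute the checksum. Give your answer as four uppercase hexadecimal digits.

AF3E

One's-complement addition (fold any carry out of bit 15 back into bit 0):
  0xC3DA + 0x7318 = 0x136F2 → wrap carry → 0x36F3
  0x36F3 + 0xD401 = 0x10AF4 → wrap carry → 0x0AF5
  0x0AF5 + 0xBEC9 = 0x0C9BE
  0xC9BE + 0x8702 = 0x150C0 → wrap carry → 0x50C1
One's-complement sum = 0x50C1.
Checksum = ~0x50C1 & 0xFFFF = 0xAF3E.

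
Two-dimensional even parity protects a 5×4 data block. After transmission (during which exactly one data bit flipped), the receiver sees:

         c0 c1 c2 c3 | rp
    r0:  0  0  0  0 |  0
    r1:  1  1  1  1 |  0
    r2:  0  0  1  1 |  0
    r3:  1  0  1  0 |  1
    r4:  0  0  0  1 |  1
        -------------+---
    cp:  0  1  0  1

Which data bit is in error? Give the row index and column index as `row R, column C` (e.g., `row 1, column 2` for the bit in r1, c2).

Recompute each row's even parity and compare to rp:
  r0: data parity 0, sent rp 0 → ok
  r1: data parity 0, sent rp 0 → ok
  r2: data parity 0, sent rp 0 → ok
  r3: data parity 0, sent rp 1 → mismatch
  r4: data parity 1, sent rp 1 → ok
Recompute each column's even parity and compare to cp:
  c0: data parity 0, sent cp 0 → ok
  c1: data parity 1, sent cp 1 → ok
  c2: data parity 1, sent cp 0 → mismatch
  c3: data parity 1, sent cp 1 → ok
Exactly one row (r3) and one column (c2) fail → the flipped bit is at their intersection.

row 3, column 2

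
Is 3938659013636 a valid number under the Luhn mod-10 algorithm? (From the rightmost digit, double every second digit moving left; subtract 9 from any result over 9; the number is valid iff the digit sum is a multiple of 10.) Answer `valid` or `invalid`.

invalid

From the right, keep odd positions and double even positions (subtract 9 from any doubled value over 9):
  doubled (positions 2,4,...): 6 6 0 1 7 9 → sum 29
  kept (positions 1,3,...): 6 6 1 9 6 3 3 → sum 34
Total = 63.
63 mod 10 = 3, so the number is invalid.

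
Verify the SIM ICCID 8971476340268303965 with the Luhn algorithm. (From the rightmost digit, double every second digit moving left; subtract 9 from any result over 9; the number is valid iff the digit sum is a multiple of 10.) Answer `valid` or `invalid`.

From the right, keep odd positions and double even positions (subtract 9 from any doubled value over 9):
  doubled (positions 2,4,...): 3 6 6 3 0 6 5 2 9 → sum 40
  kept (positions 1,3,...): 5 9 0 8 2 4 6 4 7 8 → sum 53
Total = 93.
93 mod 10 = 3, so the number is invalid.

invalid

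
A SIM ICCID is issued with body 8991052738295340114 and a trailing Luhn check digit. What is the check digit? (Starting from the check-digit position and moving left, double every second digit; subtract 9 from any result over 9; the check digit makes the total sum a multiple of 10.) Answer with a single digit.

Partial digits right→left: 4 1 1 0 4 3 5 9 2 8 3 7 2 5 0 1 9 9 8
Double every second digit counting from the check-digit position (so the 1st, 3rd, 5th, ... of the partial from the right).
  doubled (with −9 where >9): 8 2 8 1 4 6 4 0 9 7 → sum 49
  kept as-is: 1 0 3 9 8 7 5 1 9 → sum 43
Total = 49 + 43 = 92.
Check digit = (10 − (92 mod 10)) mod 10 = 8.

8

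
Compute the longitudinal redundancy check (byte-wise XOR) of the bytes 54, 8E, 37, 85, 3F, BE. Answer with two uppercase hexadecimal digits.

XOR the bytes together:
  start with 0x54
  0x54 ⊕ 0x8E = 0xDA
  0xDA ⊕ 0x37 = 0xED
  0xED ⊕ 0x85 = 0x68
  0x68 ⊕ 0x3F = 0x57
  0x57 ⊕ 0xBE = 0xE9

E9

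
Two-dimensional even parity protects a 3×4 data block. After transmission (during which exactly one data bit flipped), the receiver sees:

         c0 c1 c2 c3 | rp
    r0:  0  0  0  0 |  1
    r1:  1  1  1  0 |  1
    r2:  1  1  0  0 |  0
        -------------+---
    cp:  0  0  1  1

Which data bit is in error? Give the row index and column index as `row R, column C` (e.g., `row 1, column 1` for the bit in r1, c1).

Recompute each row's even parity and compare to rp:
  r0: data parity 0, sent rp 1 → mismatch
  r1: data parity 1, sent rp 1 → ok
  r2: data parity 0, sent rp 0 → ok
Recompute each column's even parity and compare to cp:
  c0: data parity 0, sent cp 0 → ok
  c1: data parity 0, sent cp 0 → ok
  c2: data parity 1, sent cp 1 → ok
  c3: data parity 0, sent cp 1 → mismatch
Exactly one row (r0) and one column (c3) fail → the flipped bit is at their intersection.

row 0, column 3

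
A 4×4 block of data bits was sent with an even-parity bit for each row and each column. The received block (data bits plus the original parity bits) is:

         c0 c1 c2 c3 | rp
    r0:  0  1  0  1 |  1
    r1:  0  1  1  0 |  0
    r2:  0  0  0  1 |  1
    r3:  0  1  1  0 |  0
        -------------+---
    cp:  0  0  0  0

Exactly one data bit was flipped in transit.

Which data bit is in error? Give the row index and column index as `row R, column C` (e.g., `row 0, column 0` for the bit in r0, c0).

row 0, column 1

Recompute each row's even parity and compare to rp:
  r0: data parity 0, sent rp 1 → mismatch
  r1: data parity 0, sent rp 0 → ok
  r2: data parity 1, sent rp 1 → ok
  r3: data parity 0, sent rp 0 → ok
Recompute each column's even parity and compare to cp:
  c0: data parity 0, sent cp 0 → ok
  c1: data parity 1, sent cp 0 → mismatch
  c2: data parity 0, sent cp 0 → ok
  c3: data parity 0, sent cp 0 → ok
Exactly one row (r0) and one column (c1) fail → the flipped bit is at their intersection.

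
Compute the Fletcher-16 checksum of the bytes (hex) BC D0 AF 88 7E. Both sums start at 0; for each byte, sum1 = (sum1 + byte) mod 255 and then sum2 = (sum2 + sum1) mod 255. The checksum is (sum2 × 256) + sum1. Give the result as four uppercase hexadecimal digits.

Running sums (mod 255):
  after byte 0 (BC): sum1=188, sum2=188
  after byte 1 (D0): sum1=141, sum2=74
  after byte 2 (AF): sum1=61, sum2=135
  after byte 3 (88): sum1=197, sum2=77
  after byte 4 (7E): sum1=68, sum2=145
Checksum = sum2·256 + sum1 = 145·256 + 68 = 37188 = 0x9144.

9144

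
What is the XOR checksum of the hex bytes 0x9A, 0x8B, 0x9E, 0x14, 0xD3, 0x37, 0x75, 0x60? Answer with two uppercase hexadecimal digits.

6A

XOR the bytes together:
  start with 0x9A
  0x9A ⊕ 0x8B = 0x11
  0x11 ⊕ 0x9E = 0x8F
  0x8F ⊕ 0x14 = 0x9B
  0x9B ⊕ 0xD3 = 0x48
  0x48 ⊕ 0x37 = 0x7F
  0x7F ⊕ 0x75 = 0x0A
  0x0A ⊕ 0x60 = 0x6A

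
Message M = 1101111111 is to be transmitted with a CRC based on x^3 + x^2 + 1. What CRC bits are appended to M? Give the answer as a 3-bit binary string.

100

Append 3 zeros: 1101111111000. Divide by 1101 (XOR where the leading bit is 1):
  pos 0: 1101 XOR 1101 = 0000
  pos 4: 1111 XOR 1101 = 0010
  pos 6: 1011 XOR 1101 = 0110
  pos 7: 1100 XOR 1101 = 0001
Remainder (last 3 bits) = 100. This is the CRC / FCS.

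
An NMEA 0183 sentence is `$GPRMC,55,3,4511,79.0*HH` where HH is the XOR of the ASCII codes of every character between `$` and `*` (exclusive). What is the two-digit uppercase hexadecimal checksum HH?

69

XOR the ASCII codes of the payload characters:
  'G' = 0x47 → acc = 0x47
  'P' = 0x50 → acc = 0x17
  'R' = 0x52 → acc = 0x45
  'M' = 0x4D → acc = 0x08
  'C' = 0x43 → acc = 0x4B
  ',' = 0x2C → acc = 0x67
  '5' = 0x35 → acc = 0x52
  '5' = 0x35 → acc = 0x67
  ',' = 0x2C → acc = 0x4B
  '3' = 0x33 → acc = 0x78
  ',' = 0x2C → acc = 0x54
  '4' = 0x34 → acc = 0x60
  '5' = 0x35 → acc = 0x55
  '1' = 0x31 → acc = 0x64
  '1' = 0x31 → acc = 0x55
  ',' = 0x2C → acc = 0x79
  '7' = 0x37 → acc = 0x4E
  '9' = 0x39 → acc = 0x77
  '.' = 0x2E → acc = 0x59
  '0' = 0x30 → acc = 0x69
Checksum = 0x69.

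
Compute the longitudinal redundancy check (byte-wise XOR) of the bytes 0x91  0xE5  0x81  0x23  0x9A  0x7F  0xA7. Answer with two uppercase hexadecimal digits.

XOR the bytes together:
  start with 0x91
  0x91 ⊕ 0xE5 = 0x74
  0x74 ⊕ 0x81 = 0xF5
  0xF5 ⊕ 0x23 = 0xD6
  0xD6 ⊕ 0x9A = 0x4C
  0x4C ⊕ 0x7F = 0x33
  0x33 ⊕ 0xA7 = 0x94

94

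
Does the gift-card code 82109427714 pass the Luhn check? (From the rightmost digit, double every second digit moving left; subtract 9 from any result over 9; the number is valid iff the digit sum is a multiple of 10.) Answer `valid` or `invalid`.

valid

From the right, keep odd positions and double even positions (subtract 9 from any doubled value over 9):
  doubled (positions 2,4,...): 2 5 8 0 4 → sum 19
  kept (positions 1,3,...): 4 7 2 9 1 8 → sum 31
Total = 50.
50 mod 10 = 0, so the number is valid.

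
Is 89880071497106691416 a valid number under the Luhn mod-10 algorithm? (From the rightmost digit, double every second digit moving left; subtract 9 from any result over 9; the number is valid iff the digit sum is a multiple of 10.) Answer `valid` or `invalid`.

From the right, keep odd positions and double even positions (subtract 9 from any doubled value over 9):
  doubled (positions 2,4,...): 2 2 3 0 5 8 5 0 7 7 → sum 39
  kept (positions 1,3,...): 6 4 9 6 1 9 1 0 8 9 → sum 53
Total = 92.
92 mod 10 = 2, so the number is invalid.

invalid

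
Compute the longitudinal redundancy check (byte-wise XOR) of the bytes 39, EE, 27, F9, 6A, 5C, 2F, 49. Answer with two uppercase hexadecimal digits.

XOR the bytes together:
  start with 0x39
  0x39 ⊕ 0xEE = 0xD7
  0xD7 ⊕ 0x27 = 0xF0
  0xF0 ⊕ 0xF9 = 0x09
  0x09 ⊕ 0x6A = 0x63
  0x63 ⊕ 0x5C = 0x3F
  0x3F ⊕ 0x2F = 0x10
  0x10 ⊕ 0x49 = 0x59

59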